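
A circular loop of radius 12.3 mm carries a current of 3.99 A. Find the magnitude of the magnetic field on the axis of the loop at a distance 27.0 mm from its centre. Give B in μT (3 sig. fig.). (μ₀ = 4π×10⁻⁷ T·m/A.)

B ≈ 14.5 μT

On the axis of a circular loop, B = μ₀IR² / [2(R²+z²)^(3/2)].
R² + z² = (0.0123)² + (0.027)² = 0.0008803 m², and (R²+z²)^(3/2) = 2.61×10⁻⁵ m³.
B = (4π×10⁻⁷ × 3.99 × 0.0001513) / (2 × 2.61×10⁻⁵) = 1.45×10⁻⁵ T.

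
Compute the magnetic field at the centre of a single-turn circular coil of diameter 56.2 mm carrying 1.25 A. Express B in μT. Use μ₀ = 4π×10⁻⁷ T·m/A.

At the centre of a circular loop the Biot–Savart law gives B = μ₀I/(2R) (so R = 0.0281 m).
B = (4π×10⁻⁷ × 1.25) / (2 × 0.0281) = 2.80×10⁻⁵ T.

B ≈ 28.0 μT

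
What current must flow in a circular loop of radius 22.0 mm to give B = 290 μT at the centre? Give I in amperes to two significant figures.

At the centre of a circular loop B = μ₀I/(2R), so I = 2RB/μ₀.
With R = 0.022 m, I = 2 × 0.022 × 2.90×10⁻⁴ / (4π×10⁻⁷) = 10.2 A.

I ≈ 10 A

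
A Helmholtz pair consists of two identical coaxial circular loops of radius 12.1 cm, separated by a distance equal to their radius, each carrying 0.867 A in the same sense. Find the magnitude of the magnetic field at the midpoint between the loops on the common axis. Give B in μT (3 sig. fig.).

Each loop contributes B = μ₀IR²/[2(R²+z²)^(3/2)] on the axis, with z measured from that loop.
Loop 1 (z = 0.0605 m): B₁ = 3.22×10⁻⁶ T. Loop 2 (z = 0.0605 m): B₂ = 3.22×10⁻⁶ T.
The fields add: B = B₁ + B₂ = 6.44×10⁻⁶ T.

B ≈ 6.44 μT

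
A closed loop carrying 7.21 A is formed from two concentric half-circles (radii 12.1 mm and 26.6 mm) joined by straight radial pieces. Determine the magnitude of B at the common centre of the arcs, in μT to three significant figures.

B ≈ 102 μT

The radial connectors point toward the centre, so dl × r̂ = 0 and they contribute nothing.
Each semicircle gives μ₀I/(4R): inner arc 1.87×10⁻⁴ T, outer arc 8.52×10⁻⁵ T.
The two arcs carry current in opposite angular senses, so their fields oppose: B = |1.87×10⁻⁴ − 8.52×10⁻⁵| = 1.02×10⁻⁴ T.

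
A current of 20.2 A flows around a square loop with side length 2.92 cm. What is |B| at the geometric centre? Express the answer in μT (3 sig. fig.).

B ≈ 783 μT

Each side is a finite straight segment at perpendicular distance d = a/(2 tan(π/4)) = 0.0146 m from the centre, with end-angles ±π/4.
One side contributes B₁ = (μ₀I/4πd)·2 sin(π/4) = 1.96×10⁻⁴ T.
All 4 sides add in the same direction: B = 4 × 1.96×10⁻⁴ = 7.83×10⁻⁴ T.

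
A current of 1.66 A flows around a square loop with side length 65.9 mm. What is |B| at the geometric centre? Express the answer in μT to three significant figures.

B ≈ 28.5 μT

Each side is a finite straight segment at perpendicular distance d = a/(2 tan(π/4)) = 0.03295 m from the centre, with end-angles ±π/4.
One side contributes B₁ = (μ₀I/4πd)·2 sin(π/4) = 7.12×10⁻⁶ T.
All 4 sides add in the same direction: B = 4 × 7.12×10⁻⁶ = 2.85×10⁻⁵ T.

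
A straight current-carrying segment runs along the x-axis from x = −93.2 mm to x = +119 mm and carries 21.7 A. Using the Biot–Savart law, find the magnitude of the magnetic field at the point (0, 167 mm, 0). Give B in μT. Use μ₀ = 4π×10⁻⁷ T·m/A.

B ≈ 13.9 μT

For a finite straight segment, B = (μ₀I/4πd)(sinθ₁ + sinθ₂), where θ₁, θ₂ are the angles from the perpendicular to each end.
The perpendicular distance is d = 0.167 m; the end-offsets along the wire are a = 0.0932 m and b = 0.119 m.
sinθ₁ = 0.0932/√(0.0932²+0.167²) = 0.4873; sinθ₂ = 0.119/√(0.119²+0.167²) = 0.5803.
B = (4π×10⁻⁷ × 21.7) / (4π × 0.167) × (0.4873 + 0.5803) = 1.39×10⁻⁵ T.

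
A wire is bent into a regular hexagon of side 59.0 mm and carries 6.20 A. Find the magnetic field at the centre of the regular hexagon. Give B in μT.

Each side is a finite straight segment at perpendicular distance d = a/(2 tan(π/6)) = 0.0511 m from the centre, with end-angles ±π/6.
One side contributes B₁ = (μ₀I/4πd)·2 sin(π/6) = 1.21×10⁻⁵ T.
All 6 sides add in the same direction: B = 6 × 1.21×10⁻⁵ = 7.28×10⁻⁵ T.

B ≈ 72.8 μT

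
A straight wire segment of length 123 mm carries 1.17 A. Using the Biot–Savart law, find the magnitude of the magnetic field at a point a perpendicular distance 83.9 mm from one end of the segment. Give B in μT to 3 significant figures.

B ≈ 1.15 μT

For a finite straight segment, B = (μ₀I/4πd)(sinθ₁ + sinθ₂), where θ₁, θ₂ are the angles from the perpendicular to each end.
The perpendicular foot is at one end, so the two end-offsets along the wire are 0 and L = 0.123 m.
sinθ₁ = 0/√(0²+0.0839²) = 0.0000; sinθ₂ = 0.123/√(0.123²+0.0839²) = 0.8261.
B = (4π×10⁻⁷ × 1.17) / (4π × 0.0839) × (0.0000 + 0.8261) = 1.15×10⁻⁶ T.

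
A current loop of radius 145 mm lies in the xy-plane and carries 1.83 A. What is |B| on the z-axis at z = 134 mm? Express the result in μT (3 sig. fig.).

On the axis of a circular loop, B = μ₀IR² / [2(R²+z²)^(3/2)].
R² + z² = (0.145)² + (0.134)² = 0.03898 m², and (R²+z²)^(3/2) = 7.70×10⁻³ m³.
B = (4π×10⁻⁷ × 1.83 × 0.02102) / (2 × 7.70×10⁻³) = 3.14×10⁻⁶ T.

B ≈ 3.14 μT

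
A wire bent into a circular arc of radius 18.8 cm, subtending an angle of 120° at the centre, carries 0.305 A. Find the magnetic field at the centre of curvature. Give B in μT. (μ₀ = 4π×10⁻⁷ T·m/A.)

The Biot–Savart field of a circular arc at its centre is B = μ₀Iφ/(4πR), with φ = 2.094 rad.
B = (4π×10⁻⁷ × 0.305 × 2.094) / (4π × 0.188) = 3.40×10⁻⁷ T.

B ≈ 0.340 μT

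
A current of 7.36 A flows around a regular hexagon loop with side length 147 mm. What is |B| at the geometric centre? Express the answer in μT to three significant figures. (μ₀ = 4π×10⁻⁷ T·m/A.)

Each side is a finite straight segment at perpendicular distance d = a/(2 tan(π/6)) = 0.1273 m from the centre, with end-angles ±π/6.
One side contributes B₁ = (μ₀I/4πd)·2 sin(π/6) = 5.78×10⁻⁶ T.
All 6 sides add in the same direction: B = 6 × 5.78×10⁻⁶ = 3.47×10⁻⁵ T.

B ≈ 34.7 μT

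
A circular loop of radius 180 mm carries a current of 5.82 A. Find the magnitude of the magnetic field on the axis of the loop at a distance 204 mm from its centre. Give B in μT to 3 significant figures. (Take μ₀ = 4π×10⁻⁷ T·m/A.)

B ≈ 5.88 μT

On the axis of a circular loop, B = μ₀IR² / [2(R²+z²)^(3/2)].
R² + z² = (0.18)² + (0.204)² = 0.07402 m², and (R²+z²)^(3/2) = 2.01×10⁻² m³.
B = (4π×10⁻⁷ × 5.82 × 0.0324) / (2 × 2.01×10⁻²) = 5.88×10⁻⁶ T.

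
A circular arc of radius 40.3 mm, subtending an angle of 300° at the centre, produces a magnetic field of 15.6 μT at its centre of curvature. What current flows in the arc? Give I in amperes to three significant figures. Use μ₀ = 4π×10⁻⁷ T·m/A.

I ≈ 1.20 A

For a circular arc, B = μ₀Iφ/(4πR) with φ in radians; here φ = 5.236 rad.
So I = 4πRB/(μ₀φ) = 4π × 0.0403 × 1.56×10⁻⁵ / (4π×10⁻⁷ × 5.236) = 1.20 A.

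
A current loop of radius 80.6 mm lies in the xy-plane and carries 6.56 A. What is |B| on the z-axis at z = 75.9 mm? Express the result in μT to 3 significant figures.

On the axis of a circular loop, B = μ₀IR² / [2(R²+z²)^(3/2)].
R² + z² = (0.0806)² + (0.0759)² = 0.01226 m², and (R²+z²)^(3/2) = 1.36×10⁻³ m³.
B = (4π×10⁻⁷ × 6.56 × 0.006496) / (2 × 1.36×10⁻³) = 1.97×10⁻⁵ T.

B ≈ 19.7 μT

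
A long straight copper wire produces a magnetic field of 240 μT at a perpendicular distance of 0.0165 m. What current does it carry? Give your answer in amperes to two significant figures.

I ≈ 20 A

For a long straight wire B = μ₀I/(2πd), so I = 2πdB/μ₀.
I = 2π × 0.0165 × 2.40×10⁻⁴ / (4π×10⁻⁷) = 19.8 A.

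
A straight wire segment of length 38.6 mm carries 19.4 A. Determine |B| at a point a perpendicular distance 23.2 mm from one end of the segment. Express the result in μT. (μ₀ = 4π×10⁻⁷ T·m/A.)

B ≈ 71.7 μT

For a finite straight segment, B = (μ₀I/4πd)(sinθ₁ + sinθ₂), where θ₁, θ₂ are the angles from the perpendicular to each end.
The perpendicular foot is at one end, so the two end-offsets along the wire are 0 and L = 0.0386 m.
sinθ₁ = 0/√(0²+0.0232²) = 0.0000; sinθ₂ = 0.0386/√(0.0386²+0.0232²) = 0.8571.
B = (4π×10⁻⁷ × 19.4) / (4π × 0.0232) × (0.0000 + 0.8571) = 7.17×10⁻⁵ T.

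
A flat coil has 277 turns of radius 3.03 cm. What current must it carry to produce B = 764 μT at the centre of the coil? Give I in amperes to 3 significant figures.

For an N-turn coil, B = Nμ₀I/(2R) with R = 0.0303 m, so I = 2RB/(Nμ₀) = 2 × 0.0303 × 7.64×10⁻⁴ / (277 × 4π×10⁻⁷) = 0.133 A.

I ≈ 0.133 A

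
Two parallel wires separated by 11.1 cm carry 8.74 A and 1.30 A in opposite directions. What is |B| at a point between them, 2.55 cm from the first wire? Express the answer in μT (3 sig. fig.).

B ≈ 71.6 μT

Each long wire gives B = μ₀I/(2πd). Distances are d₁ = 0.0255 m and d₂ = 0.0855 m.
B₁ = 6.85×10⁻⁵ T, B₂ = 3.04×10⁻⁶ T.
Between antiparallel currents both contributions point the same way, so they add. B = B₁ + B₂ = 6.85×10⁻⁵ + 3.04×10⁻⁶ = 7.16×10⁻⁵ T.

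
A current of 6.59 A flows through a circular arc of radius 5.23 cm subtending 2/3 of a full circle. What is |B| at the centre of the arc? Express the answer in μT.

The Biot–Savart field of a circular arc at its centre is B = μ₀Iφ/(4πR), with φ = 4.189 rad.
B = (4π×10⁻⁷ × 6.59 × 4.189) / (4π × 0.0523) = 5.28×10⁻⁵ T.

B ≈ 52.8 μT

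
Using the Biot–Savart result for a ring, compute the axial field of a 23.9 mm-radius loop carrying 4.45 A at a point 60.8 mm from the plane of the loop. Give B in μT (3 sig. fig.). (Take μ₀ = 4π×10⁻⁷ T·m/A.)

On the axis of a circular loop, B = μ₀IR² / [2(R²+z²)^(3/2)].
R² + z² = (0.0239)² + (0.0608)² = 0.004268 m², and (R²+z²)^(3/2) = 2.79×10⁻⁴ m³.
B = (4π×10⁻⁷ × 4.45 × 0.0005712) / (2 × 2.79×10⁻⁴) = 5.73×10⁻⁶ T.

B ≈ 5.73 μT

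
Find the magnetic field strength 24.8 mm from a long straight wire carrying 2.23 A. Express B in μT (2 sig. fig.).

For an infinitely long straight wire, B = μ₀I/(2πd).
B = (4π×10⁻⁷ × 2.23) / (2π × 0.0248) = 1.80×10⁻⁵ T.

B ≈ 18 μT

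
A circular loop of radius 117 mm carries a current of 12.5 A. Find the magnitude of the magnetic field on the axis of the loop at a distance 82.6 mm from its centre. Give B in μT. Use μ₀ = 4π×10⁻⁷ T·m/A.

On the axis of a circular loop, B = μ₀IR² / [2(R²+z²)^(3/2)].
R² + z² = (0.117)² + (0.0826)² = 0.02051 m², and (R²+z²)^(3/2) = 2.94×10⁻³ m³.
B = (4π×10⁻⁷ × 12.5 × 0.01369) / (2 × 2.94×10⁻³) = 3.66×10⁻⁵ T.

B ≈ 36.6 μT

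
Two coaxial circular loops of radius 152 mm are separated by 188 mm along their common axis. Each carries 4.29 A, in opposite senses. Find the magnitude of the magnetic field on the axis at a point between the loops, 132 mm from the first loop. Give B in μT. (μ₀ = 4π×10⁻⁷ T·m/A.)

Each loop contributes B = μ₀IR²/[2(R²+z²)^(3/2)] on the axis, with z measured from that loop.
Loop 1 (z = 0.132 m): B₁ = 7.63×10⁻⁶ T. Loop 2 (z = 0.056 m): B₂ = 1.47×10⁻⁵ T.
The fields oppose: B = |B₁ − B₂| = 7.02×10⁻⁶ T.

B ≈ 7.02 μT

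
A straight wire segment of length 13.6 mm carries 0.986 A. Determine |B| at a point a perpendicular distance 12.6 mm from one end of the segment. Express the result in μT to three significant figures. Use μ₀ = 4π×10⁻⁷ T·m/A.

B ≈ 5.74 μT

For a finite straight segment, B = (μ₀I/4πd)(sinθ₁ + sinθ₂), where θ₁, θ₂ are the angles from the perpendicular to each end.
The perpendicular foot is at one end, so the two end-offsets along the wire are 0 and L = 0.0136 m.
sinθ₁ = 0/√(0²+0.0126²) = 0.0000; sinθ₂ = 0.0136/√(0.0136²+0.0126²) = 0.7336.
B = (4π×10⁻⁷ × 0.986) / (4π × 0.0126) × (0.0000 + 0.7336) = 5.74×10⁻⁶ T.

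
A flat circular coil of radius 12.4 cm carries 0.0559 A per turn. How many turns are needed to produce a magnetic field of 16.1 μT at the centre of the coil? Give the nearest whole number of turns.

N = 57

For an N-turn coil, B = Nμ₀I/(2R). A single turn gives B₁ = 2.83×10⁻⁷ T with R = 0.124 m.
N = B/B₁ = 1.61×10⁻⁵ / 2.83×10⁻⁷ = 56.84.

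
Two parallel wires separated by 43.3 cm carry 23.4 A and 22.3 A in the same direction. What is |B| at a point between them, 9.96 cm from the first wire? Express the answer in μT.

Each long wire gives B = μ₀I/(2πd). Distances are d₁ = 0.0996 m and d₂ = 0.3334 m.
B₁ = 4.70×10⁻⁵ T, B₂ = 1.34×10⁻⁵ T.
Between parallel currents the two contributions point in opposite directions, so they subtract. B = |B₁ − B₂| = |4.70×10⁻⁵ − 1.34×10⁻⁵| = 3.36×10⁻⁵ T.

B ≈ 33.6 μT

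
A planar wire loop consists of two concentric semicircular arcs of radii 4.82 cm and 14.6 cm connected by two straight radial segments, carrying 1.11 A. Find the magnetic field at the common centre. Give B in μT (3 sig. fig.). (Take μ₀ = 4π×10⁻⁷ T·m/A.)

The radial connectors point toward the centre, so dl × r̂ = 0 and they contribute nothing.
Each semicircle gives μ₀I/(4R): inner arc 7.23×10⁻⁶ T, outer arc 2.39×10⁻⁶ T.
The two arcs carry current in opposite angular senses, so their fields oppose: B = |7.23×10⁻⁶ − 2.39×10⁻⁶| = 4.85×10⁻⁶ T.

B ≈ 4.85 μT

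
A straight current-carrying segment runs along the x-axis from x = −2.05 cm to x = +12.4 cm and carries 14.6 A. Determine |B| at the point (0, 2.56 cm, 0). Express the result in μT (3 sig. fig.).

For a finite straight segment, B = (μ₀I/4πd)(sinθ₁ + sinθ₂), where θ₁, θ₂ are the angles from the perpendicular to each end.
The perpendicular distance is d = 0.0256 m; the end-offsets along the wire are a = 0.0205 m and b = 0.124 m.
sinθ₁ = 0.0205/√(0.0205²+0.0256²) = 0.6251; sinθ₂ = 0.124/√(0.124²+0.0256²) = 0.9793.
B = (4π×10⁻⁷ × 14.6) / (4π × 0.0256) × (0.6251 + 0.9793) = 9.15×10⁻⁵ T.

B ≈ 91.5 μT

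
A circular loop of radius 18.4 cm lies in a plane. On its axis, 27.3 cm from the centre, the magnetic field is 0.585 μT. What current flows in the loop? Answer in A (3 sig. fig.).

On the axis of a loop, B = μ₀IR²/[2(R²+z²)^(3/2)], so I = 2B(R²+z²)^(3/2)/(μ₀R²).
R² + z² = 0.03386 + 0.07453 = 0.1084 m²; raised to 3/2 gives 3.57×10⁻² m³.
I = 2 × 5.85×10⁻⁷ × 3.57×10⁻² / (1.26×10⁻⁶ × 0.03386) = 0.981 A.

I ≈ 0.981 A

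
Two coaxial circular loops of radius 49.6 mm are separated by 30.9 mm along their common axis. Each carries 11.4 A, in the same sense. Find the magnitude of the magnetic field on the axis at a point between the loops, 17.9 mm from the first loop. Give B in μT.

B ≈ 251 μT

Each loop contributes B = μ₀IR²/[2(R²+z²)^(3/2)] on the axis, with z measured from that loop.
Loop 1 (z = 0.0179 m): B₁ = 1.20×10⁻⁴ T. Loop 2 (z = 0.013 m): B₂ = 1.31×10⁻⁴ T.
The fields add: B = B₁ + B₂ = 2.51×10⁻⁴ T.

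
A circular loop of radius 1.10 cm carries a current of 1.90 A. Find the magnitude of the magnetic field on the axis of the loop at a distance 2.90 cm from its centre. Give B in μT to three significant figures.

On the axis of a circular loop, B = μ₀IR² / [2(R²+z²)^(3/2)].
R² + z² = (0.011)² + (0.029)² = 0.000962 m², and (R²+z²)^(3/2) = 2.98×10⁻⁵ m³.
B = (4π×10⁻⁷ × 1.90 × 0.000121) / (2 × 2.98×10⁻⁵) = 4.84×10⁻⁶ T.

B ≈ 4.84 μT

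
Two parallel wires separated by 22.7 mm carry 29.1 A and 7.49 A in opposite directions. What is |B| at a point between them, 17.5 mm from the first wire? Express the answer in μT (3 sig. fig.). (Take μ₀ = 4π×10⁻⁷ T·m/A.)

Each long wire gives B = μ₀I/(2πd). Distances are d₁ = 0.0175 m and d₂ = 0.0052 m.
B₁ = 3.33×10⁻⁴ T, B₂ = 2.88×10⁻⁴ T.
Between antiparallel currents both contributions point the same way, so they add. B = B₁ + B₂ = 3.33×10⁻⁴ + 2.88×10⁻⁴ = 6.21×10⁻⁴ T.

B ≈ 621 μT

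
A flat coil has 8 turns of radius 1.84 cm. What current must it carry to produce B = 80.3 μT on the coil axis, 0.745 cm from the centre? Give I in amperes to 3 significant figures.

For an N-turn coil, B = Nμ₀IR²/[2(R²+z²)^(3/2)] with R = 0.0184 m, z = 0.00745 m, so I = 2B(R²+z²)^(3/2)/(Nμ₀R²) = 2 × 8.03×10⁻⁵ × 7.82×10⁻⁶ / (8 × 4π×10⁻⁷ × 0.0003386) = 0.369 A.

I ≈ 0.369 A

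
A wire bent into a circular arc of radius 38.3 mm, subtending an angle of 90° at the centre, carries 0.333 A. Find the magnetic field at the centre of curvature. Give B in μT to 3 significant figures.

The Biot–Savart field of a circular arc at its centre is B = μ₀Iφ/(4πR), with φ = 1.571 rad.
B = (4π×10⁻⁷ × 0.333 × 1.571) / (4π × 0.0383) = 1.37×10⁻⁶ T.

B ≈ 1.37 μT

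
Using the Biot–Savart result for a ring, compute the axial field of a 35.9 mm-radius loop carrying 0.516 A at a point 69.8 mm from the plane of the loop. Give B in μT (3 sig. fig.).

On the axis of a circular loop, B = μ₀IR² / [2(R²+z²)^(3/2)].
R² + z² = (0.0359)² + (0.0698)² = 0.006161 m², and (R²+z²)^(3/2) = 4.84×10⁻⁴ m³.
B = (4π×10⁻⁷ × 0.516 × 0.001289) / (2 × 4.84×10⁻⁴) = 8.64×10⁻⁷ T.

B ≈ 0.864 μT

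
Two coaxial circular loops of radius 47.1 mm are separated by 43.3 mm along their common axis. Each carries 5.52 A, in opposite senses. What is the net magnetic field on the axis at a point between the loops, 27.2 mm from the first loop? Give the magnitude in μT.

Each loop contributes B = μ₀IR²/[2(R²+z²)^(3/2)] on the axis, with z measured from that loop.
Loop 1 (z = 0.0272 m): B₁ = 4.78×10⁻⁵ T. Loop 2 (z = 0.0161 m): B₂ = 6.24×10⁻⁵ T.
The fields oppose: B = |B₁ − B₂| = 1.46×10⁻⁵ T.

B ≈ 14.6 μT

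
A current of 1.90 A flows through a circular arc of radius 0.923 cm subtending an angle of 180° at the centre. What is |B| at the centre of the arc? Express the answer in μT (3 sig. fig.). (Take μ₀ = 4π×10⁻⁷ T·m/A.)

B ≈ 64.7 μT

The Biot–Savart field of a circular arc at its centre is B = μ₀Iφ/(4πR), with φ = 3.142 rad.
B = (4π×10⁻⁷ × 1.90 × 3.142) / (4π × 0.00923) = 6.47×10⁻⁵ T.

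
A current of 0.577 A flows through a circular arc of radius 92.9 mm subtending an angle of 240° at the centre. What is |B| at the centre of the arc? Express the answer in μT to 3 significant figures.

The Biot–Savart field of a circular arc at its centre is B = μ₀Iφ/(4πR), with φ = 4.189 rad.
B = (4π×10⁻⁷ × 0.577 × 4.189) / (4π × 0.0929) = 2.60×10⁻⁶ T.

B ≈ 2.60 μT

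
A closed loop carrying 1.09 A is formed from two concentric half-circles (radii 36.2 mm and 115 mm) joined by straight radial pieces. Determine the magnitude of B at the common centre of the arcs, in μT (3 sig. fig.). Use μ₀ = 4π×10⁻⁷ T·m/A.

The radial connectors point toward the centre, so dl × r̂ = 0 and they contribute nothing.
Each semicircle gives μ₀I/(4R): inner arc 9.46×10⁻⁶ T, outer arc 2.98×10⁻⁶ T.
The two arcs carry current in opposite angular senses, so their fields oppose: B = |9.46×10⁻⁶ − 2.98×10⁻⁶| = 6.48×10⁻⁶ T.

B ≈ 6.48 μT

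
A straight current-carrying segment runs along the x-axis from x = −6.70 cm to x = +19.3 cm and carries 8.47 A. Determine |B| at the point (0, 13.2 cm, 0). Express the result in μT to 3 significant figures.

For a finite straight segment, B = (μ₀I/4πd)(sinθ₁ + sinθ₂), where θ₁, θ₂ are the angles from the perpendicular to each end.
The perpendicular distance is d = 0.132 m; the end-offsets along the wire are a = 0.067 m and b = 0.193 m.
sinθ₁ = 0.067/√(0.067²+0.132²) = 0.4526; sinθ₂ = 0.193/√(0.193²+0.132²) = 0.8254.
B = (4π×10⁻⁷ × 8.47) / (4π × 0.132) × (0.4526 + 0.8254) = 8.20×10⁻⁶ T.

B ≈ 8.20 μT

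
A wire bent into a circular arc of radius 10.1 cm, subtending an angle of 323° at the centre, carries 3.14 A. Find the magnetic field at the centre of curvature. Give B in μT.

The Biot–Savart field of a circular arc at its centre is B = μ₀Iφ/(4πR), with φ = 5.637 rad.
B = (4π×10⁻⁷ × 3.14 × 5.637) / (4π × 0.101) = 1.75×10⁻⁵ T.

B ≈ 17.5 μT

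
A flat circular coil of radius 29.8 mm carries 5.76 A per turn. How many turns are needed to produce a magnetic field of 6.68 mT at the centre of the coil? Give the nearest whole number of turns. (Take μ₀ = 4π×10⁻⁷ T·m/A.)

N = 55

For an N-turn coil, B = Nμ₀I/(2R). A single turn gives B₁ = 1.21×10⁻⁴ T with R = 0.0298 m.
N = B/B₁ = 6.68×10⁻³ / 1.21×10⁻⁴ = 55.00.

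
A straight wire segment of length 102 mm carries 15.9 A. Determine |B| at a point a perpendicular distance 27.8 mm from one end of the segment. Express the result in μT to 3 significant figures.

B ≈ 55.2 μT

For a finite straight segment, B = (μ₀I/4πd)(sinθ₁ + sinθ₂), where θ₁, θ₂ are the angles from the perpendicular to each end.
The perpendicular foot is at one end, so the two end-offsets along the wire are 0 and L = 0.102 m.
sinθ₁ = 0/√(0²+0.0278²) = 0.0000; sinθ₂ = 0.102/√(0.102²+0.0278²) = 0.9648.
B = (4π×10⁻⁷ × 15.9) / (4π × 0.0278) × (0.0000 + 0.9648) = 5.52×10⁻⁵ T.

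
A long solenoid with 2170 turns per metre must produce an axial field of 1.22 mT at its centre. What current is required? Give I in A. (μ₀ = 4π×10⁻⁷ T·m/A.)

I ≈ 0.447 A

Inside a long solenoid B = μ₀nI with n = 2170 m⁻¹, so I = B/(μ₀n).
I = 1.22×10⁻³ / (4π×10⁻⁷ × 2170) = 0.447 A.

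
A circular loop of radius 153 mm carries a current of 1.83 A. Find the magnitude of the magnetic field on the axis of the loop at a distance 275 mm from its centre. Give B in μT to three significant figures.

On the axis of a circular loop, B = μ₀IR² / [2(R²+z²)^(3/2)].
R² + z² = (0.153)² + (0.275)² = 0.09903 m², and (R²+z²)^(3/2) = 3.12×10⁻² m³.
B = (4π×10⁻⁷ × 1.83 × 0.02341) / (2 × 3.12×10⁻²) = 8.64×10⁻⁷ T.

B ≈ 0.864 μT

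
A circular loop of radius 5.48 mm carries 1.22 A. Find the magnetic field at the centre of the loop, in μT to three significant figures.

B ≈ 140 μT

At the centre of a circular loop the Biot–Savart law gives B = μ₀I/(2R).
B = (4π×10⁻⁷ × 1.22) / (2 × 0.00548) = 1.40×10⁻⁴ T.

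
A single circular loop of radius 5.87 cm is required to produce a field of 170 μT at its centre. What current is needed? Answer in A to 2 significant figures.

I ≈ 16 A

At the centre of a circular loop B = μ₀I/(2R), so I = 2RB/μ₀.
With R = 0.0587 m, I = 2 × 0.0587 × 1.70×10⁻⁴ / (4π×10⁻⁷) = 15.9 A.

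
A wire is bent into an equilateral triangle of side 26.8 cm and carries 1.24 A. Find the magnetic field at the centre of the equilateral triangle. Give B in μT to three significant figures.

Each side is a finite straight segment at perpendicular distance d = a/(2 tan(π/3)) = 0.07736 m from the centre, with end-angles ±π/3.
One side contributes B₁ = (μ₀I/4πd)·2 sin(π/3) = 2.78×10⁻⁶ T.
All 3 sides add in the same direction: B = 3 × 2.78×10⁻⁶ = 8.33×10⁻⁶ T.

B ≈ 8.33 μT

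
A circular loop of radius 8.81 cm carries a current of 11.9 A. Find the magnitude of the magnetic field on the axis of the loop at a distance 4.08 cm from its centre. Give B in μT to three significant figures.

B ≈ 63.4 μT

On the axis of a circular loop, B = μ₀IR² / [2(R²+z²)^(3/2)].
R² + z² = (0.0881)² + (0.0408)² = 0.009426 m², and (R²+z²)^(3/2) = 9.15×10⁻⁴ m³.
B = (4π×10⁻⁷ × 11.9 × 0.007762) / (2 × 9.15×10⁻⁴) = 6.34×10⁻⁵ T.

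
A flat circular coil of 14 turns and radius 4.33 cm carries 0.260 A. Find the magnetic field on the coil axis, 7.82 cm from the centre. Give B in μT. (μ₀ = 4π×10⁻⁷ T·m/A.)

For an N-turn flat coil, B = Nμ₀IR²/[2(R²+z²)^(3/2)] with R = 0.0433 m, z = 0.0782 m.
B = 14 × 4.29×10⁻⁷ T = 6.00×10⁻⁶ T.

B ≈ 6.00 μT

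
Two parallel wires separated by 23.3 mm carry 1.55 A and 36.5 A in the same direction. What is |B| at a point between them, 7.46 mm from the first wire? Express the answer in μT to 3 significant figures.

Each long wire gives B = μ₀I/(2πd). Distances are d₁ = 0.00746 m and d₂ = 0.01584 m.
B₁ = 4.16×10⁻⁵ T, B₂ = 4.61×10⁻⁴ T.
Between parallel currents the two contributions point in opposite directions, so they subtract. B = |B₁ − B₂| = |4.16×10⁻⁵ − 4.61×10⁻⁴| = 4.19×10⁻⁴ T.

B ≈ 419 μT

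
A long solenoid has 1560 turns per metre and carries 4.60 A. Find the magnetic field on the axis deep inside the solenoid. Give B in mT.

B ≈ 9.02 mT

Inside a long solenoid, B = μ₀nI with n = 1560 turns/m.
B = 4π×10⁻⁷ × 1560 × 4.60 = 9.02×10⁻³ T.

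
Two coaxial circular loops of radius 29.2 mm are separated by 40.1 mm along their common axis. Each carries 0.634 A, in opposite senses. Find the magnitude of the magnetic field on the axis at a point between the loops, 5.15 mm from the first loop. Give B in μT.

B ≈ 9.43 μT

Each loop contributes B = μ₀IR²/[2(R²+z²)^(3/2)] on the axis, with z measured from that loop.
Loop 1 (z = 0.00515 m): B₁ = 1.30×10⁻⁵ T. Loop 2 (z = 0.03495 m): B₂ = 3.60×10⁻⁶ T.
The fields oppose: B = |B₁ − B₂| = 9.43×10⁻⁶ T.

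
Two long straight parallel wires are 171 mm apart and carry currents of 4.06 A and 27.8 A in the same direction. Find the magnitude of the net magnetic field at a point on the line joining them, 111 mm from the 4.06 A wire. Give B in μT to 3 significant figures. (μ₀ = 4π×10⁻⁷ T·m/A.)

B ≈ 85.4 μT

Each long wire gives B = μ₀I/(2πd). Distances are d₁ = 0.111 m and d₂ = 0.06 m.
B₁ = 7.32×10⁻⁶ T, B₂ = 9.27×10⁻⁵ T.
Between parallel currents the two contributions point in opposite directions, so they subtract. B = |B₁ − B₂| = |7.32×10⁻⁶ − 9.27×10⁻⁵| = 8.54×10⁻⁵ T.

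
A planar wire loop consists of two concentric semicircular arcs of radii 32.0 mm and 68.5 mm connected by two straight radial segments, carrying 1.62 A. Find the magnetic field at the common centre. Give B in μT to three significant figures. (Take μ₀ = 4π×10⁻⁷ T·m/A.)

The radial connectors point toward the centre, so dl × r̂ = 0 and they contribute nothing.
Each semicircle gives μ₀I/(4R): inner arc 1.59×10⁻⁵ T, outer arc 7.43×10⁻⁶ T.
The two arcs carry current in opposite angular senses, so their fields oppose: B = |1.59×10⁻⁵ − 7.43×10⁻⁶| = 8.47×10⁻⁶ T.

B ≈ 8.47 μT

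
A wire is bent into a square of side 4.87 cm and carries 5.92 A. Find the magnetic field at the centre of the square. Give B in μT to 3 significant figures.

B ≈ 138 μT

Each side is a finite straight segment at perpendicular distance d = a/(2 tan(π/4)) = 0.02435 m from the centre, with end-angles ±π/4.
One side contributes B₁ = (μ₀I/4πd)·2 sin(π/4) = 3.44×10⁻⁵ T.
All 4 sides add in the same direction: B = 4 × 3.44×10⁻⁵ = 1.38×10⁻⁴ T.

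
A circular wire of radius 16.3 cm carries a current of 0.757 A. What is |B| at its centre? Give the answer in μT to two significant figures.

At the centre of a circular loop the Biot–Savart law gives B = μ₀I/(2R).
B = (4π×10⁻⁷ × 0.757) / (2 × 0.163) = 2.92×10⁻⁶ T.

B ≈ 2.9 μT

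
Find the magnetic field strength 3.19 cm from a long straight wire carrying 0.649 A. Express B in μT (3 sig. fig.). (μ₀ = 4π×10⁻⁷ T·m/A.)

For an infinitely long straight wire, B = μ₀I/(2πd).
B = (4π×10⁻⁷ × 0.649) / (2π × 0.0319) = 4.07×10⁻⁶ T.

B ≈ 4.07 μT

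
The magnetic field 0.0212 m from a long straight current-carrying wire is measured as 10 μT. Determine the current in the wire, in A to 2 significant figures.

I ≈ 1.1 A

For a long straight wire B = μ₀I/(2πd), so I = 2πdB/μ₀.
I = 2π × 0.0212 × 1.00×10⁻⁵ / (4π×10⁻⁷) = 1.06 A.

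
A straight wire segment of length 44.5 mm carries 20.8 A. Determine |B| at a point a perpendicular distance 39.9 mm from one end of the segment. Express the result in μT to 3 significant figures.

B ≈ 38.8 μT

For a finite straight segment, B = (μ₀I/4πd)(sinθ₁ + sinθ₂), where θ₁, θ₂ are the angles from the perpendicular to each end.
The perpendicular foot is at one end, so the two end-offsets along the wire are 0 and L = 0.0445 m.
sinθ₁ = 0/√(0²+0.0399²) = 0.0000; sinθ₂ = 0.0445/√(0.0445²+0.0399²) = 0.7445.
B = (4π×10⁻⁷ × 20.8) / (4π × 0.0399) × (0.0000 + 0.7445) = 3.88×10⁻⁵ T.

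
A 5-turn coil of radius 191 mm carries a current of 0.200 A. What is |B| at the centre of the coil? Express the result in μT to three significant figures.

B ≈ 3.29 μT

For an N-turn flat coil, B = Nμ₀I/(2R) with R = 0.191 m.
B = 5 × 6.58×10⁻⁷ T = 3.29×10⁻⁶ T.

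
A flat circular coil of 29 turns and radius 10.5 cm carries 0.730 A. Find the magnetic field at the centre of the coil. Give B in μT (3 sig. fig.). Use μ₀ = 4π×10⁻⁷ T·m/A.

B ≈ 127 μT

For an N-turn flat coil, B = Nμ₀I/(2R) with R = 0.105 m.
B = 29 × 4.37×10⁻⁶ T = 1.27×10⁻⁴ T.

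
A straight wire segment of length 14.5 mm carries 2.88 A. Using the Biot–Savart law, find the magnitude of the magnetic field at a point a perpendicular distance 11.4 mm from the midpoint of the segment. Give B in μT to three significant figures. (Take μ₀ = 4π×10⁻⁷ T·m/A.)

B ≈ 27.1 μT

For a finite straight segment, B = (μ₀I/4πd)(sinθ₁ + sinθ₂), where θ₁, θ₂ are the angles from the perpendicular to each end.
The perpendicular from the point meets the wire at its midpoint, so each end is L/2 = 0.00725 m away along the wire.
sinθ₁ = 0.00725/√(0.00725²+0.0114²) = 0.5366; sinθ₂ = 0.00725/√(0.00725²+0.0114²) = 0.5366.
B = (4π×10⁻⁷ × 2.88) / (4π × 0.0114) × (0.5366 + 0.5366) = 2.71×10⁻⁵ T.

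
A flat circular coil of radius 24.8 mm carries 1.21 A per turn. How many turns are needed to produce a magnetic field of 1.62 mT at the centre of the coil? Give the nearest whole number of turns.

N = 53

For an N-turn coil, B = Nμ₀I/(2R). A single turn gives B₁ = 3.07×10⁻⁵ T with R = 0.0248 m.
N = B/B₁ = 1.62×10⁻³ / 3.07×10⁻⁵ = 52.84.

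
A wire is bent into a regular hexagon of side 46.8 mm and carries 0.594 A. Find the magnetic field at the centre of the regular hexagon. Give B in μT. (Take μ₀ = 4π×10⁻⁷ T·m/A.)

Each side is a finite straight segment at perpendicular distance d = a/(2 tan(π/6)) = 0.04053 m from the centre, with end-angles ±π/6.
One side contributes B₁ = (μ₀I/4πd)·2 sin(π/6) = 1.47×10⁻⁶ T.
All 6 sides add in the same direction: B = 6 × 1.47×10⁻⁶ = 8.79×10⁻⁶ T.

B ≈ 8.79 μT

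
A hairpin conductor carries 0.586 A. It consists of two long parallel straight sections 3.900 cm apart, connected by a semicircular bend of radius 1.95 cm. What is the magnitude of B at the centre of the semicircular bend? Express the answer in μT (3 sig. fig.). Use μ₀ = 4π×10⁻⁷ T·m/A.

B ≈ 15.5 μT

The semicircular arc contributes B_arc = μ₀I·π/(4πR) = μ₀I/(4R) = 9.44×10⁻⁶ T.
Each semi-infinite lead is at perpendicular distance R = 0.0195 m from the centre, with the perpendicular foot at its near end, so it contributes μ₀I/(4πR); both point the same way, together 6.01×10⁻⁶ T.
Arc and leads all point the same direction: B = 9.44×10⁻⁶ + 6.01×10⁻⁶ = 1.55×10⁻⁵ T.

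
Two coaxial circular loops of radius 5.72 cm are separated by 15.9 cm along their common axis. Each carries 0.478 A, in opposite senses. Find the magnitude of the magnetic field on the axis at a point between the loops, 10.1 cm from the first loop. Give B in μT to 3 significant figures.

Each loop contributes B = μ₀IR²/[2(R²+z²)^(3/2)] on the axis, with z measured from that loop.
Loop 1 (z = 0.101 m): B₁ = 6.28×10⁻⁷ T. Loop 2 (z = 0.058 m): B₂ = 1.82×10⁻⁶ T.
The fields oppose: B = |B₁ − B₂| = 1.19×10⁻⁶ T.

B ≈ 1.19 μT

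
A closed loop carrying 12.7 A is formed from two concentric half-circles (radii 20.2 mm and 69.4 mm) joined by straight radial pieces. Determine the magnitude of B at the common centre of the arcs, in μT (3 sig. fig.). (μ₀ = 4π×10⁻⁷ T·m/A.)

The radial connectors point toward the centre, so dl × r̂ = 0 and they contribute nothing.
Each semicircle gives μ₀I/(4R): inner arc 1.98×10⁻⁴ T, outer arc 5.75×10⁻⁵ T.
The two arcs carry current in opposite angular senses, so their fields oppose: B = |1.98×10⁻⁴ − 5.75×10⁻⁵| = 1.40×10⁻⁴ T.

B ≈ 140 μT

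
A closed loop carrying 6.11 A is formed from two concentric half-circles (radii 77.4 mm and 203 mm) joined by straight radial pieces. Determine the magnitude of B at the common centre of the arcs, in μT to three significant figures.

B ≈ 15.3 μT

The radial connectors point toward the centre, so dl × r̂ = 0 and they contribute nothing.
Each semicircle gives μ₀I/(4R): inner arc 2.48×10⁻⁵ T, outer arc 9.46×10⁻⁶ T.
The two arcs carry current in opposite angular senses, so their fields oppose: B = |2.48×10⁻⁵ − 9.46×10⁻⁶| = 1.53×10⁻⁵ T.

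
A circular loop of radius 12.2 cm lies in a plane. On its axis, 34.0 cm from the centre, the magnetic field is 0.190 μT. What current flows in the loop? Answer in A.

I ≈ 0.958 A

On the axis of a loop, B = μ₀IR²/[2(R²+z²)^(3/2)], so I = 2B(R²+z²)^(3/2)/(μ₀R²).
R² + z² = 0.01488 + 0.1156 = 0.1305 m²; raised to 3/2 gives 4.71×10⁻² m³.
I = 2 × 1.90×10⁻⁷ × 4.71×10⁻² / (1.26×10⁻⁶ × 0.01488) = 0.958 A.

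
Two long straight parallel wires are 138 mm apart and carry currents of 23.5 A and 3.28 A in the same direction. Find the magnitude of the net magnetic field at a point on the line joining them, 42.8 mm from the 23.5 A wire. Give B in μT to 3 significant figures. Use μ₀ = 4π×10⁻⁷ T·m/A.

Each long wire gives B = μ₀I/(2πd). Distances are d₁ = 0.0428 m and d₂ = 0.0952 m.
B₁ = 1.10×10⁻⁴ T, B₂ = 6.89×10⁻⁶ T.
Between parallel currents the two contributions point in opposite directions, so they subtract. B = |B₁ − B₂| = |1.10×10⁻⁴ − 6.89×10⁻⁶| = 1.03×10⁻⁴ T.

B ≈ 103 μT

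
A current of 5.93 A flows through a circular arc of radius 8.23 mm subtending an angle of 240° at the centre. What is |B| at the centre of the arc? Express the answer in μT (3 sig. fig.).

The Biot–Savart field of a circular arc at its centre is B = μ₀Iφ/(4πR), with φ = 4.189 rad.
B = (4π×10⁻⁷ × 5.93 × 4.189) / (4π × 0.00823) = 3.02×10⁻⁴ T.

B ≈ 302 μT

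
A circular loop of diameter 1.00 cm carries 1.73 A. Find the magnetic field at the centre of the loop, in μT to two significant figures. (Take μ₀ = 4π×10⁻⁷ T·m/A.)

B ≈ 220 μT

At the centre of a circular loop the Biot–Savart law gives B = μ₀I/(2R) (so R = 0.005 m).
B = (4π×10⁻⁷ × 1.73) / (2 × 0.005) = 2.17×10⁻⁴ T.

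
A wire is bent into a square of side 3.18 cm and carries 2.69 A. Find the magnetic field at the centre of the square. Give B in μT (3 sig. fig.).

Each side is a finite straight segment at perpendicular distance d = a/(2 tan(π/4)) = 0.0159 m from the centre, with end-angles ±π/4.
One side contributes B₁ = (μ₀I/4πd)·2 sin(π/4) = 2.39×10⁻⁵ T.
All 4 sides add in the same direction: B = 4 × 2.39×10⁻⁵ = 9.57×10⁻⁵ T.

B ≈ 95.7 μT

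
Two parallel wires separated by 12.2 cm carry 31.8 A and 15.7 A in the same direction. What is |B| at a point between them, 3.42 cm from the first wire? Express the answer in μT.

Each long wire gives B = μ₀I/(2πd). Distances are d₁ = 0.0342 m and d₂ = 0.0878 m.
B₁ = 1.86×10⁻⁴ T, B₂ = 3.58×10⁻⁵ T.
Between parallel currents the two contributions point in opposite directions, so they subtract. B = |B₁ − B₂| = |1.86×10⁻⁴ − 3.58×10⁻⁵| = 1.50×10⁻⁴ T.

B ≈ 150 μT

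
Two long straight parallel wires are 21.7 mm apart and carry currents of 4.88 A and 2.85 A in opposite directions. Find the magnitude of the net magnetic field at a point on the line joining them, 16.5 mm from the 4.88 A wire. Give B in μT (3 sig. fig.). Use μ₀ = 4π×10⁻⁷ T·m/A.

B ≈ 169 μT

Each long wire gives B = μ₀I/(2πd). Distances are d₁ = 0.0165 m and d₂ = 0.0052 m.
B₁ = 5.92×10⁻⁵ T, B₂ = 1.10×10⁻⁴ T.
Between antiparallel currents both contributions point the same way, so they add. B = B₁ + B₂ = 5.92×10⁻⁵ + 1.10×10⁻⁴ = 1.69×10⁻⁴ T.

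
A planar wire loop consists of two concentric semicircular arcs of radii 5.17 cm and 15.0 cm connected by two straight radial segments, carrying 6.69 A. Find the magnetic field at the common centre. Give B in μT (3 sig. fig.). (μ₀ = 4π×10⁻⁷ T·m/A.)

B ≈ 26.6 μT

The radial connectors point toward the centre, so dl × r̂ = 0 and they contribute nothing.
Each semicircle gives μ₀I/(4R): inner arc 4.07×10⁻⁵ T, outer arc 1.40×10⁻⁵ T.
The two arcs carry current in opposite angular senses, so their fields oppose: B = |4.07×10⁻⁵ − 1.40×10⁻⁵| = 2.66×10⁻⁵ T.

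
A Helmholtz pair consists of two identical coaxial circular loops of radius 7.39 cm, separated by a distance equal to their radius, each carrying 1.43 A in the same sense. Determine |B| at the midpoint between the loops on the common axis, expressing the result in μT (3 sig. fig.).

B ≈ 17.4 μT

Each loop contributes B = μ₀IR²/[2(R²+z²)^(3/2)] on the axis, with z measured from that loop.
Loop 1 (z = 0.03695 m): B₁ = 8.70×10⁻⁶ T. Loop 2 (z = 0.03695 m): B₂ = 8.70×10⁻⁶ T.
The fields add: B = B₁ + B₂ = 1.74×10⁻⁵ T.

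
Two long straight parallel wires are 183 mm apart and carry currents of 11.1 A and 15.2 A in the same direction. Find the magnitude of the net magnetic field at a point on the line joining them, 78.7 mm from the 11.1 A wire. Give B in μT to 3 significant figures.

Each long wire gives B = μ₀I/(2πd). Distances are d₁ = 0.0787 m and d₂ = 0.1043 m.
B₁ = 2.82×10⁻⁵ T, B₂ = 2.91×10⁻⁵ T.
Between parallel currents the two contributions point in opposite directions, so they subtract. B = |B₁ − B₂| = |2.82×10⁻⁵ − 2.91×10⁻⁵| = 9.38×10⁻⁷ T.

B ≈ 0.938 μT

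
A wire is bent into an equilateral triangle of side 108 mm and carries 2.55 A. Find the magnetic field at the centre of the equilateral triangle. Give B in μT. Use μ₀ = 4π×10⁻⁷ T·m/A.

Each side is a finite straight segment at perpendicular distance d = a/(2 tan(π/3)) = 0.03118 m from the centre, with end-angles ±π/3.
One side contributes B₁ = (μ₀I/4πd)·2 sin(π/3) = 1.42×10⁻⁵ T.
All 3 sides add in the same direction: B = 3 × 1.42×10⁻⁵ = 4.25×10⁻⁵ T.

B ≈ 42.5 μT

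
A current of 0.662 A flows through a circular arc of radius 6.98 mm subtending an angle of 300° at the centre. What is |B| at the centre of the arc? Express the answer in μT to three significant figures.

The Biot–Savart field of a circular arc at its centre is B = μ₀Iφ/(4πR), with φ = 5.236 rad.
B = (4π×10⁻⁷ × 0.662 × 5.236) / (4π × 0.00698) = 4.97×10⁻⁵ T.

B ≈ 49.7 μT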